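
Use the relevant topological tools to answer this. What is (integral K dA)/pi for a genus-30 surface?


Gauss-Bonnet: integral K dA = 2*pi*chi(M).
chi(Sigma_30) = 2 - 2*30 = -58.
(integral K dA)/pi = 2*chi = 2*(-58) = -116

-116


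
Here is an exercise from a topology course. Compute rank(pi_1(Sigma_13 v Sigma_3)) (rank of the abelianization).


For a wedge: H_1(A v B) = H_1(A) + H_1(B).
b_1(Sigma_13) = 26, b_1(Sigma_3) = 6.
b_1 = 26 + 6 = 32

32


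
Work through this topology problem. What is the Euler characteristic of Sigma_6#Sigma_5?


chi(Sigma_6) = 2 - 2*6 = -10
chi(Sigma_5) = 2 - 2*5 = -8
For surfaces: chi(A#B) = chi(A) + chi(B) - 2.
chi = -10 + -8 - 2 = -20

-20


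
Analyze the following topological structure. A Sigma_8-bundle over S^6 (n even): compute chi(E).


chi(S^6) = 2 (n even), chi(Sigma_8) = 2 - 2*8 = -14.
chi(E) = 2 * (-14) = -28

-28


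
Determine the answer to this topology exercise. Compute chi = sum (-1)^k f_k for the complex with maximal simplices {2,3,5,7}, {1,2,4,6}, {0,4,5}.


Enumerate all faces; f-vector: f_0=8, f_1=15, f_2=9, f_3=2.
chi = sum (-1)^k f_k = 0

0


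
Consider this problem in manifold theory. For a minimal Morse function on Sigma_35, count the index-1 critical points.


A perfect Morse function has m_k = b_k.
For Sigma_35: b_0=1, b_1=2g=70, b_2=1.
Saddles m_1 = 2g = 70

70


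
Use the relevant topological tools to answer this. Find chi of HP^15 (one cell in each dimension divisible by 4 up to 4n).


HP^15 has one cell in each dimension 0, 4, ..., 4*15 (15+1 cells, all even-dim).
chi = 15 + 1 = 16

16


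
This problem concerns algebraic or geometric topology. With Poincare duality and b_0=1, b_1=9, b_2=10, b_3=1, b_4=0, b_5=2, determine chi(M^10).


By Poincare duality b_k = b_{10-k}, so full Betti numbers: b_0=1, b_1=9, b_2=10, b_3=1, b_4=0, b_5=2, b_6=0, b_7=1, b_8=10, b_9=9, b_10=1.
chi = sum (-1)^k b_k = 0

0


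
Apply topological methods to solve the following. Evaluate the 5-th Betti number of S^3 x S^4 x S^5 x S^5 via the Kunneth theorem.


Each S^d has Poincare polynomial 1 + t^d.
The product S^3 x S^4 x S^5 x S^5 has Poincare polynomial prod(1+t^d_i).
Expanding: b_0=1, b_3=1, b_4=1, b_5=2, b_7=1, b_8=2, b_9=2, b_10=1, b_12=2, b_13=1, b_14=1, b_17=1.
b_5 = 2

2


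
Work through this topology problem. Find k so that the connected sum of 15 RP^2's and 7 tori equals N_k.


Since a >= 1, the sum is non-orientable; each T^2 can be replaced by RP^2 # RP^2 (since T^2#RP^2 = 3RP^2).
Total crosscaps k = 15 + 2*7 = 29.
Check via chi: chi = 15*1 + 7*0 - (15+7-1)*2 = -27 = 2 - k = -27. Consistent.

29


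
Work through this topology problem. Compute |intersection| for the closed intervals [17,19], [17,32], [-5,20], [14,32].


Intersection = [max(a_i), min(b_i)] = [17, 19].
Length = 19 - 17 = 2

2


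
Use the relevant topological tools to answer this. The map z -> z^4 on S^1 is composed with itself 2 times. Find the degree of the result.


deg(f) = 4. Degree is multiplicative: deg(f^2) = (deg f)^2.
deg(f^2) = (4)^2 = 16

16


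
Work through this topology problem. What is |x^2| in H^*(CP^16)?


|x| = 2 in H^*(CP^n).
|x^2| = 2 * |x| = 2 * 2 = 4

4


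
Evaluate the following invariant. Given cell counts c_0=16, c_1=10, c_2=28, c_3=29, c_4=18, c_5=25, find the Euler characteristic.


chi = sum_k (-1)^k c_k.
= (-1)^0*16 + (-1)^1*10 + (-1)^2*28 + (-1)^3*29 + (-1)^4*18 + (-1)^5*25
= (16) + (-10) + (28) + (-29) + (18) + (-25)
= -2

-2


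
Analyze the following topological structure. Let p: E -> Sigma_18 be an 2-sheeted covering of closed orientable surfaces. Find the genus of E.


For an n-sheeted cover: chi(E) = n * chi(B).
chi(Sigma_18) = 2 - 2*18 = -34.
chi(E) = 2 * (-34) = -68.
genus(E) = (2 - chi(E))/2 = (2 - (-68))/2 = 70/2 = 35

35


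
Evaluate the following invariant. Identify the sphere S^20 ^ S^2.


S^m ^ S^n = S^{m+n}.
k = 20 + 2 = 22

22


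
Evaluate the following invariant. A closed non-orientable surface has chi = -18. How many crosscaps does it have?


chi = 2 - k for closed non-orientable surfaces with k crosscaps.
-18 = 2 - k
k = 2 - (-18) = 20

20


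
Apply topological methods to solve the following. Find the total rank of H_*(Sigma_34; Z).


For Sigma_34: b_0 = 1, b_1 = 2g = 68, b_2 = 1.
Total = 1 + 68 + 1 = 70

70


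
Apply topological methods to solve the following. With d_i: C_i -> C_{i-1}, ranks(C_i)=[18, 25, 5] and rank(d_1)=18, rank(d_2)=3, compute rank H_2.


rank H_k = rank(ker d_k) - rank(im d_{k+1}).
rank(ker d_2) = rank(C_2) - rank(d_2) = 5 - 3 = 2.
rank(im d_{2+1}) = 0.
rank H_2 = 2 - 0 = 2

2


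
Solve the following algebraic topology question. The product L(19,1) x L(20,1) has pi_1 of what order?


pi_1(X x Y) = pi_1(X) x pi_1(Y).
pi_1(L(19,1)) = Z/19, pi_1(L(20,1)) = Z/20.
|Z/19 x Z/20| = 19 * 20 = 380

380


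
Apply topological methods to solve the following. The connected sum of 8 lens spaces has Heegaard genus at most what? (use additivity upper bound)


Heegaard genus satisfies g(A#B) <= g(A) + g(B).
Each lens space has g = 1.
Upper bound: 8 * 1 = 8

8


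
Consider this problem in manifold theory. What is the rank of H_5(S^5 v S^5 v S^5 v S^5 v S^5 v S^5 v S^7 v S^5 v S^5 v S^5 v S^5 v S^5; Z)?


For a wedge of spheres, H_k (k>0) is free on one generator per sphere of dimension k.
Spheres of dimension 5: count = 11.
b_5 = 11

11


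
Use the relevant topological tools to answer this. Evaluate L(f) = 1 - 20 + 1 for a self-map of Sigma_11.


L(f) = tr(f_0*) - tr(f_1*) + tr(f_2*).
= 1 - (20) + (1)
= -18

-18


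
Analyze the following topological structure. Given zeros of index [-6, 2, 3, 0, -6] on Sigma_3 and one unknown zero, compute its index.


Poincare-Hopf: sum of indices = chi(M).
chi(Sigma_3) = 2 - 2*3 = -4.
Sum of known indices = -7.
x = chi - (sum known) = -4 - (-7) = 3

3


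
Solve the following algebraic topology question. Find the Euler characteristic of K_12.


K_12: V = 12, E = C(12,2) = 66.
chi = V - E = 12 - 66 = -54

-54


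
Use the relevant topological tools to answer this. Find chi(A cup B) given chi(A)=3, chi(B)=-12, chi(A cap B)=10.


chi(A cup B) = chi(A) + chi(B) - chi(A cap B)
= 3 + (-12) - (10)
= -19

-19


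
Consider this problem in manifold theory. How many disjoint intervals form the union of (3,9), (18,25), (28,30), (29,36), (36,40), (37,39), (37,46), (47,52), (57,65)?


Sort and merge overlapping open intervals.
Merged: (3,9), (18,25), (28,36), (36,46), (47,52), (57,65).
Number of components = 6

6


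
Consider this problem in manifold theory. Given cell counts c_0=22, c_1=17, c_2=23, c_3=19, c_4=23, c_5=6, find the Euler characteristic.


chi = sum_k (-1)^k c_k.
= (-1)^0*22 + (-1)^1*17 + (-1)^2*23 + (-1)^3*19 + (-1)^4*23 + (-1)^5*6
= (22) + (-17) + (23) + (-19) + (23) + (-6)
= 26

26


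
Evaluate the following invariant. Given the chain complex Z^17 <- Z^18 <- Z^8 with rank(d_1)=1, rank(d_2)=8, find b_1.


rank H_k = rank(ker d_k) - rank(im d_{k+1}).
rank(ker d_1) = rank(C_1) - rank(d_1) = 18 - 1 = 17.
rank(im d_{1+1}) = 8.
rank H_1 = 17 - 8 = 9

9


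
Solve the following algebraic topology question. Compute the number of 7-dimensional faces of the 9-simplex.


Delta^9 has 9+1 vertices. A 7-face is a choice of 7+1 vertices.
f_7 = C(9+1, 7+1) = C(10,8) = 45

45


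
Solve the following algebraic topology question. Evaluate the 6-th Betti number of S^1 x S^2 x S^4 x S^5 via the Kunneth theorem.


Each S^d has Poincare polynomial 1 + t^d.
The product S^1 x S^2 x S^4 x S^5 has Poincare polynomial prod(1+t^d_i).
Expanding: b_0=1, b_1=1, b_2=1, b_3=1, b_4=1, b_5=2, b_6=2, b_7=2, b_8=1, b_9=1, b_10=1, b_11=1, b_12=1.
b_6 = 2

2


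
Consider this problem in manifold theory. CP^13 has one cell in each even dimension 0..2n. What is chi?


CP^13 has one cell in each even dimension 0, 2, ..., 2*13 (13+1 cells total).
All cells are even-dimensional, so chi = number of cells.
chi = 13 + 1 = 14

14


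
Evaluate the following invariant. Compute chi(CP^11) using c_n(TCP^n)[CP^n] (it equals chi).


For any closed oriented manifold, <e(TM),[M]> = chi(M).
chi(CP^11) = 11+1 = 12

12


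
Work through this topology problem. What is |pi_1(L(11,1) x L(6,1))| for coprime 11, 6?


pi_1(X x Y) = pi_1(X) x pi_1(Y).
pi_1(L(11,1)) = Z/11, pi_1(L(6,1)) = Z/6.
|Z/11 x Z/6| = 11 * 6 = 66

66


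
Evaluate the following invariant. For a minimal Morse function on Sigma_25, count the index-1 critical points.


A perfect Morse function has m_k = b_k.
For Sigma_25: b_0=1, b_1=2g=50, b_2=1.
Saddles m_1 = 2g = 50

50


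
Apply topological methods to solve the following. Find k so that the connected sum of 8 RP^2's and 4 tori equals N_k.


Since a >= 1, the sum is non-orientable; each T^2 can be replaced by RP^2 # RP^2 (since T^2#RP^2 = 3RP^2).
Total crosscaps k = 8 + 2*4 = 16.
Check via chi: chi = 8*1 + 4*0 - (8+4-1)*2 = -14 = 2 - k = -14. Consistent.

16


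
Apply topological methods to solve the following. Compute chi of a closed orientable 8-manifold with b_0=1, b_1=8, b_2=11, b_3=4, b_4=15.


By Poincare duality b_k = b_{8-k}, so full Betti numbers: b_0=1, b_1=8, b_2=11, b_3=4, b_4=15, b_5=4, b_6=11, b_7=8, b_8=1.
chi = sum (-1)^k b_k = 15

15


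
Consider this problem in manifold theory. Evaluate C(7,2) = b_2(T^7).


By the Kunneth formula, b_k(T^n) = C(n,k).
b_2(T^7) = C(7,2).
C(7,2) = 7!/(2!*5!) = 21

21


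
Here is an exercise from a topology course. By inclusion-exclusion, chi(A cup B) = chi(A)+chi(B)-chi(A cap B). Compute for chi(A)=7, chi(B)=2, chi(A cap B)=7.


chi(A cup B) = chi(A) + chi(B) - chi(A cap B)
= 7 + (2) - (7)
= 2

2


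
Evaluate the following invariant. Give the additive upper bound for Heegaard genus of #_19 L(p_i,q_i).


Heegaard genus satisfies g(A#B) <= g(A) + g(B).
Each lens space has g = 1.
Upper bound: 19 * 1 = 19

19


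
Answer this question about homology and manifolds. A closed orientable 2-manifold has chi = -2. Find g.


chi = 2 - 2g for closed orientable surfaces.
-2 = 2 - 2g
2g = 2 - (-2) = 4
g = 2

2


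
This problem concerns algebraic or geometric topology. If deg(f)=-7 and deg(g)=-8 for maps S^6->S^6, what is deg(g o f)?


Degree is multiplicative under composition: deg(g o f) = deg(g) * deg(f).
= -8 * -7 = 56

56


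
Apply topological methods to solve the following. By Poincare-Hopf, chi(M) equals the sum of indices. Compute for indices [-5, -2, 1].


Poincare-Hopf: chi(M) = sum of indices of zeros.
chi = (-5) + (-2) + (1) = -6

-6


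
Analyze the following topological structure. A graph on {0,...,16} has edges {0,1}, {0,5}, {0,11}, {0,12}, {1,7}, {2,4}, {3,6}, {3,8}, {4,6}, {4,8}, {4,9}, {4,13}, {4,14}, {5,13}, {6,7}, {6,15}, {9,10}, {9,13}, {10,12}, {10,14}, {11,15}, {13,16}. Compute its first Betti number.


b_1 = E - V + (number of components).
E = 22, V = 17, components = 1.
b_1 = 22 - 17 + 1 = 6

6


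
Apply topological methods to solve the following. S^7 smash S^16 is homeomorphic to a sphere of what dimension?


S^m ^ S^n = S^{m+n}.
k = 7 + 16 = 23

23


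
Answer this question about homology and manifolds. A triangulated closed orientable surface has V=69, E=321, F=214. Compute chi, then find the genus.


chi = V - E + F = 69 - 321 + 214 = -38
For orientable closed surface: chi = 2 - 2g, so g = (2 - chi)/2.
g = (2 - (-38)) / 2 = 40 / 2 = 20

20


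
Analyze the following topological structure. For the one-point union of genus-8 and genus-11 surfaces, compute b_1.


For a wedge: H_1(A v B) = H_1(A) + H_1(B).
b_1(Sigma_8) = 16, b_1(Sigma_11) = 22.
b_1 = 16 + 22 = 38

38


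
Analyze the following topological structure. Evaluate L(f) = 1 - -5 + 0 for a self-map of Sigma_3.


L(f) = tr(f_0*) - tr(f_1*) + tr(f_2*).
= 1 - (-5) + (0)
= 6

6


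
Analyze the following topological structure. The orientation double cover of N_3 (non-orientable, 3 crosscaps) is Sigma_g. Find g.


chi(N_3) = 2 - 3 = -1.
Double cover: chi(Sigma_g) = 2 * chi(N_3) = 2*(-1) = -2.
2 - 2g = -2, so g = (2 - (-2))/2 = 4/2 = 2

2


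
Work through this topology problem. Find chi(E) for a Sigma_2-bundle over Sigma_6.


For a fiber bundle F -> E -> B (with CW structure): chi(E) = chi(B) * chi(F).
chi(Sigma_6) = -10, chi(Sigma_2) = -2.
chi(E) = (-10) * (-2) = 20

20


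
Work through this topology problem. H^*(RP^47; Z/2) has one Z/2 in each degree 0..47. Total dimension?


H^k(RP^47; Z/2) = Z/2 for each 0 <= k <= 47.
Total dimension = 47 + 1 = 48

48


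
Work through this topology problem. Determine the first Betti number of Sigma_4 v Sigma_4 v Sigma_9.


For a wedge X v Y: reduced H_k(X v Y) = H_k(X) + H_k(Y).
Each Sigma_g contributes b_1 = 2g.
b_1 = 8 + 8 + 18 = 34

34


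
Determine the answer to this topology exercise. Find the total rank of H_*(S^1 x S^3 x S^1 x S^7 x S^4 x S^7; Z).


Total Betti number is multiplicative under products.
Each S^d (d>=1) has total Betti number 2.
There are 6 sphere factors.
Total = 2^6 = 64

64


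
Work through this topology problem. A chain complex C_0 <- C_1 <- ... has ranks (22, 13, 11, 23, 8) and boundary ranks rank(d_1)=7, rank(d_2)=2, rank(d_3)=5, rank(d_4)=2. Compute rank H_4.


rank H_k = rank(ker d_k) - rank(im d_{k+1}).
rank(ker d_4) = rank(C_4) - rank(d_4) = 8 - 2 = 6.
rank(im d_{4+1}) = 0.
rank H_4 = 6 - 0 = 6

6


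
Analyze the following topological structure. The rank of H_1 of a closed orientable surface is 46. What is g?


For a closed orientable surface: b_1 = 2g.
46 = 2g
g = 46 / 2 = 23

23


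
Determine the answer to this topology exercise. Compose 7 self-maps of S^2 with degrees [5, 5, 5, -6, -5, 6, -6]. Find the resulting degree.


Degree is multiplicative: deg(composition) = product of degrees.
= (5) * (5) * (5) * (-6) * (-5) * (6) * (-6) = -135000

-135000


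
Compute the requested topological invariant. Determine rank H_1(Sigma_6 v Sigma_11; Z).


For a wedge: H_1(A v B) = H_1(A) + H_1(B).
b_1(Sigma_6) = 12, b_1(Sigma_11) = 22.
b_1 = 12 + 22 = 34

34


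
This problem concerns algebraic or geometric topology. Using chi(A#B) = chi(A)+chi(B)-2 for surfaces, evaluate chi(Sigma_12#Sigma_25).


chi(Sigma_12) = 2 - 2*12 = -22
chi(Sigma_25) = 2 - 2*25 = -48
For surfaces: chi(A#B) = chi(A) + chi(B) - 2.
chi = -22 + -48 - 2 = -72

-72


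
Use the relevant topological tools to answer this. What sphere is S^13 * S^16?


Join of spheres: S^m * S^n = S^{m+n+1}.
dim = 13 + 16 + 1 = 30

30


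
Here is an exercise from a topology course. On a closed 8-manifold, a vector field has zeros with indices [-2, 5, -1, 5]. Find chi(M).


Poincare-Hopf: chi(M) = sum of indices of zeros.
chi = (-2) + (5) + (-1) + (5) = 7

7


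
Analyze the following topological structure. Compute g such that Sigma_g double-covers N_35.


chi(N_35) = 2 - 35 = -33.
Double cover: chi(Sigma_g) = 2 * chi(N_35) = 2*(-33) = -66.
2 - 2g = -66, so g = (2 - (-66))/2 = 68/2 = 34

34


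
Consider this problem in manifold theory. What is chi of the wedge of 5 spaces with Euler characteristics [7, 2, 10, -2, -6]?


chi(A v B) = chi(A) + chi(B) - 1 (one point identified).
For 5 spaces: chi = (sum chi_i) - (5 - 1).
sum = 11; chi = 11 - 4 = 7

7


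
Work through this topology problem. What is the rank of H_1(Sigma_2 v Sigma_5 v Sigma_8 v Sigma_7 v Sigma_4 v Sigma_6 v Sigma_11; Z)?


For a wedge X v Y: reduced H_k(X v Y) = H_k(X) + H_k(Y).
Each Sigma_g contributes b_1 = 2g.
b_1 = 4 + 10 + 16 + 14 + 8 + 12 + 22 = 86

86


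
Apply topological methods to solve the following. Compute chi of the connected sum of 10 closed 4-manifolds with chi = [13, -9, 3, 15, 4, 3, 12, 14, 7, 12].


For n-manifolds: chi(A#B) = chi(A) + chi(B) - chi(S^4).
chi(S^4) = 1 + (-1)^4 = 2.
chi(#) = (sum chi_i) - (10-1)*chi(S^4) = 74 - 9*2 = 56

56


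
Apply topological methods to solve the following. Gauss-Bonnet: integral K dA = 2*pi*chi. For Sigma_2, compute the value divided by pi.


Gauss-Bonnet: integral K dA = 2*pi*chi(M).
chi(Sigma_2) = 2 - 2*2 = -2.
(integral K dA)/pi = 2*chi = 2*(-2) = -4

-4


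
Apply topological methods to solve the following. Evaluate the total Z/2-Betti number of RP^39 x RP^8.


dim H^*(RP^n; Z/2) = n+1 (one Z/2 in each degree 0..n).
Total Betti number is multiplicative.
Total = (39+1) * (8+1) = 40 * 9 = 360

360


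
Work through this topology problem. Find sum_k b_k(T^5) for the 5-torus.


b_k(T^5) = C(5,k), so the sum over k is sum_k C(5,k) = 2^5.
Total = 2^5 = 32

32


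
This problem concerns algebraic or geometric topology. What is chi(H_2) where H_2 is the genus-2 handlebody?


A genus-g handlebody deformation retracts to a wedge of g circles.
chi(vee_g S^1) = 1 - g.
chi(H_2) = 1 - 2 = -1

-1


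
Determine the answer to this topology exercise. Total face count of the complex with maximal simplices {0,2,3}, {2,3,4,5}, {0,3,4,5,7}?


Each maximal simplex on m vertices has 2^m - 1 nonempty faces.
Take the union (dedupe shared faces).
Total distinct faces = 41

41


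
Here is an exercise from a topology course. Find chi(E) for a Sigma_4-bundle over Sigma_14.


For a fiber bundle F -> E -> B (with CW structure): chi(E) = chi(B) * chi(F).
chi(Sigma_14) = -26, chi(Sigma_4) = -6.
chi(E) = (-26) * (-6) = 156

156


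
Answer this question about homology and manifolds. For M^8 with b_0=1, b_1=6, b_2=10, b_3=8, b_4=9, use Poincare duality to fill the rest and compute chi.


By Poincare duality b_k = b_{8-k}, so full Betti numbers: b_0=1, b_1=6, b_2=10, b_3=8, b_4=9, b_5=8, b_6=10, b_7=6, b_8=1.
chi = sum (-1)^k b_k = 3

3


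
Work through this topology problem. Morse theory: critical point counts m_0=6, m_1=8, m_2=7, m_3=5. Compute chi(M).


Morse theory: chi(M) = sum_k (-1)^k m_k where m_k = #(index-k critical points).
= (6) + (-8) + (7) + (-5) = 0

0


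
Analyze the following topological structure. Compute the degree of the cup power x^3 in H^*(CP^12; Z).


|x| = 2 in H^*(CP^n).
|x^3| = 3 * |x| = 3 * 2 = 6

6


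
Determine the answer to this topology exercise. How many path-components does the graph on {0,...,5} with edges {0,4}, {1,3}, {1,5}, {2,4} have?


Run DFS/union-find over 6 vertices.
V = 6, E = 4.
Number of components = 2

2


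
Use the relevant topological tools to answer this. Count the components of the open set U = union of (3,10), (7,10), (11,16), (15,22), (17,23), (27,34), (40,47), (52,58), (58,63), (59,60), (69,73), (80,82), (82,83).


Sort and merge overlapping open intervals.
Merged: (3,10), (11,23), (27,34), (40,47), (52,58), (58,63), (69,73), (80,82), (82,83).
Number of components = 9

9


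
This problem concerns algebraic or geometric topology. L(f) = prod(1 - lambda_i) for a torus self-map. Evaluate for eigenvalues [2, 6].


For a torus self-map: L(f) = det(I - A) where A acts on H_1.
L(f) = (1-2) * (1-6) = -1 * -5 = 5

5


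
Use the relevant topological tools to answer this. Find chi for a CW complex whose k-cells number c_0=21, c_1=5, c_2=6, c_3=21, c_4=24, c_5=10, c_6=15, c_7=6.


chi = sum_k (-1)^k c_k.
= (-1)^0*21 + (-1)^1*5 + (-1)^2*6 + (-1)^3*21 + (-1)^4*24 + (-1)^5*10 + (-1)^6*15 + (-1)^7*6
= (21) + (-5) + (6) + (-21) + (24) + (-10) + (15) + (-6)
= 24

24


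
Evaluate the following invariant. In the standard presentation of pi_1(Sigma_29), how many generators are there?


Standard presentation: pi_1(Sigma_g) = <a_1,b_1,...,a_g,b_g | [a_1,b_1]...[a_g,b_g] = 1>.
Number of generators = 2g = 2*29 = 58

58


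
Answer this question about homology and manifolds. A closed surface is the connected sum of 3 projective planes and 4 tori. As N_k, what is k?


Since a >= 1, the sum is non-orientable; each T^2 can be replaced by RP^2 # RP^2 (since T^2#RP^2 = 3RP^2).
Total crosscaps k = 3 + 2*4 = 11.
Check via chi: chi = 3*1 + 4*0 - (3+4-1)*2 = -9 = 2 - k = -9. Consistent.

11


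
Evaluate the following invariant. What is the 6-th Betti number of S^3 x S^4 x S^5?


Each S^d has Poincare polynomial 1 + t^d.
The product S^3 x S^4 x S^5 has Poincare polynomial prod(1+t^d_i).
Expanding: b_0=1, b_3=1, b_4=1, b_5=1, b_7=1, b_8=1, b_9=1, b_12=1.
b_6 = 0

0


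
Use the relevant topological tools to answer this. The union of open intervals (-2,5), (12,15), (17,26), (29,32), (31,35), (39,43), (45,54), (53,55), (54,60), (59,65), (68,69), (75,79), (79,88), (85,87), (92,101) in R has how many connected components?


Sort and merge overlapping open intervals.
Merged: (-2,5), (12,15), (17,26), (29,35), (39,43), (45,65), (68,69), (75,79), (79,88), (92,101).
Number of components = 10

10


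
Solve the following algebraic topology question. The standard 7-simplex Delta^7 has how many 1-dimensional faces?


Delta^7 has 7+1 vertices. A 1-face is a choice of 1+1 vertices.
f_1 = C(7+1, 1+1) = C(8,2) = 28

28


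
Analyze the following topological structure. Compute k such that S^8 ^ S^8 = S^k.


S^m ^ S^n = S^{m+n}.
k = 8 + 8 = 16

16


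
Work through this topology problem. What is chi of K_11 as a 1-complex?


K_11: V = 11, E = C(11,2) = 55.
chi = V - E = 11 - 55 = -44

-44


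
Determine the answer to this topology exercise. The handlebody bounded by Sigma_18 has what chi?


A genus-g handlebody deformation retracts to a wedge of g circles.
chi(vee_g S^1) = 1 - g.
chi(H_18) = 1 - 18 = -17

-17


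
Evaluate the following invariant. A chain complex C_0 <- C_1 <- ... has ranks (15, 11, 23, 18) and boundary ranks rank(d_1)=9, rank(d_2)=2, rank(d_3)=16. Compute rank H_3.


rank H_k = rank(ker d_k) - rank(im d_{k+1}).
rank(ker d_3) = rank(C_3) - rank(d_3) = 18 - 16 = 2.
rank(im d_{3+1}) = 0.
rank H_3 = 2 - 0 = 2

2


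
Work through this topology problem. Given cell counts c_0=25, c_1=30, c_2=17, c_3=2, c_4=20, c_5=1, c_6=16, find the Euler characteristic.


chi = sum_k (-1)^k c_k.
= (-1)^0*25 + (-1)^1*30 + (-1)^2*17 + (-1)^3*2 + (-1)^4*20 + (-1)^5*1 + (-1)^6*16
= (25) + (-30) + (17) + (-2) + (20) + (-1) + (16)
= 45

45


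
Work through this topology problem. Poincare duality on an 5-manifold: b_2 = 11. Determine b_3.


Poincare duality for closed orientable n-manifolds: b_k = b_{n-k}.
Here n = 5, so b_3 = b_2 = 11

11


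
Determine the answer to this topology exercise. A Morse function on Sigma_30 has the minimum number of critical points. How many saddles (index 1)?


A perfect Morse function has m_k = b_k.
For Sigma_30: b_0=1, b_1=2g=60, b_2=1.
Saddles m_1 = 2g = 60

60


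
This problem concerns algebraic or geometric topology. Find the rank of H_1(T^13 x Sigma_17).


pi_1(A x B) = pi_1(A) x pi_1(B); rank of abelianization = b_1.
b_1(T^13) = 13, b_1(Sigma_17) = 2*17 = 34.
b_1(product) = 13 + 34 = 47

47


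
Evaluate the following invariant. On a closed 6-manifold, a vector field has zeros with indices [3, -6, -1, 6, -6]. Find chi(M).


Poincare-Hopf: chi(M) = sum of indices of zeros.
chi = (3) + (-6) + (-1) + (6) + (-6) = -4

-4


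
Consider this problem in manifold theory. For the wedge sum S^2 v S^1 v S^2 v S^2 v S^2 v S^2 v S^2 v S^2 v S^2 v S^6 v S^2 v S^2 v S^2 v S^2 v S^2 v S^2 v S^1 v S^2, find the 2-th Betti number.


For a wedge of spheres, H_k (k>0) is free on one generator per sphere of dimension k.
Spheres of dimension 2: count = 15.
b_2 = 15

15


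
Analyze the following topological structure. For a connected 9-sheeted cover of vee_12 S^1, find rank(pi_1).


Nielsen-Schreier: an index-n subgroup of F_r is free of rank 1 + n(r-1).
Equivalently: chi(cover) = n*chi(base); chi(vee_r S^1) = 1 - 12 = -11.
chi(E) = 9*(-11) = -99; rank = 1 - chi(E) = 1 - (-99) = 100.
rank = 1 + 9*(12-1) = 1 + 99 = 100

100


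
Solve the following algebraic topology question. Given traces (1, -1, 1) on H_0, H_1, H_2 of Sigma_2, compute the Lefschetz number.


L(f) = tr(f_0*) - tr(f_1*) + tr(f_2*).
= 1 - (-1) + (1)
= 3

3


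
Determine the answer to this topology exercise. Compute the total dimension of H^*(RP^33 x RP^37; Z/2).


dim H^*(RP^n; Z/2) = n+1 (one Z/2 in each degree 0..n).
Total Betti number is multiplicative.
Total = (33+1) * (37+1) = 34 * 38 = 1292

1292


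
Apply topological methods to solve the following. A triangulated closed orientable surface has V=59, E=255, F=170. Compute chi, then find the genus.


chi = V - E + F = 59 - 255 + 170 = -26
For orientable closed surface: chi = 2 - 2g, so g = (2 - chi)/2.
g = (2 - (-26)) / 2 = 28 / 2 = 14

14


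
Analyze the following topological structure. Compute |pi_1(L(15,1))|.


pi_1(L(p,q)) = Z/pZ for any q coprime to p.
|pi_1(L(15,1))| = 15

15


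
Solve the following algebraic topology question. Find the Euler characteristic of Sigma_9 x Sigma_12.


chi(Sigma_9) = 2 - 2*9 = -16
chi(Sigma_12) = 2 - 2*12 = -22
chi(product) = (-16) * (-22) = 352

352


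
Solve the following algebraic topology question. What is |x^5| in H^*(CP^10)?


|x| = 2 in H^*(CP^n).
|x^5| = 5 * |x| = 5 * 2 = 10

10


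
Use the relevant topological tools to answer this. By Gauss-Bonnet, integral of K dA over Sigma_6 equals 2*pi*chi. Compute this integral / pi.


Gauss-Bonnet: integral K dA = 2*pi*chi(M).
chi(Sigma_6) = 2 - 2*6 = -10.
(integral K dA)/pi = 2*chi = 2*(-10) = -20

-20


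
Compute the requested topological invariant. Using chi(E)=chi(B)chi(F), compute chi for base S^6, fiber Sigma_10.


chi(S^6) = 2 (n even), chi(Sigma_10) = 2 - 2*10 = -18.
chi(E) = 2 * (-18) = -36

-36


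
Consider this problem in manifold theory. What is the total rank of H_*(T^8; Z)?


b_k(T^8) = C(8,k), so the sum over k is sum_k C(8,k) = 2^8.
Total = 2^8 = 256

256


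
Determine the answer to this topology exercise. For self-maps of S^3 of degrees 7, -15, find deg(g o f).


Degree is multiplicative under composition: deg(g o f) = deg(g) * deg(f).
= -15 * 7 = -105

-105


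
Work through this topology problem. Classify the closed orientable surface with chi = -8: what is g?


chi = 2 - 2g for closed orientable surfaces.
-8 = 2 - 2g
2g = 2 - (-8) = 10
g = 5

5


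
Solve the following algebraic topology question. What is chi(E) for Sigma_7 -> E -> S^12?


chi(S^12) = 2 (n even), chi(Sigma_7) = 2 - 2*7 = -12.
chi(E) = 2 * (-12) = -24

-24


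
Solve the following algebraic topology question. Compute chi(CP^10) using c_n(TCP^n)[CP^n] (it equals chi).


For any closed oriented manifold, <e(TM),[M]> = chi(M).
chi(CP^10) = 10+1 = 11

11


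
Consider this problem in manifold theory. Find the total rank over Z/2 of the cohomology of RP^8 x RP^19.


dim H^*(RP^n; Z/2) = n+1 (one Z/2 in each degree 0..n).
Total Betti number is multiplicative.
Total = (8+1) * (19+1) = 9 * 20 = 180

180


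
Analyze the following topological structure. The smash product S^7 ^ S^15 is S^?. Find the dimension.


S^m ^ S^n = S^{m+n}.
k = 7 + 15 = 22

22


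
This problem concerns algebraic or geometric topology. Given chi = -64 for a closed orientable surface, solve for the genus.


chi = 2 - 2g for closed orientable surfaces.
-64 = 2 - 2g
2g = 2 - (-64) = 66
g = 33

33


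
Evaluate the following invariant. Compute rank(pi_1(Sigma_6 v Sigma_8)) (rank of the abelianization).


For a wedge: H_1(A v B) = H_1(A) + H_1(B).
b_1(Sigma_6) = 12, b_1(Sigma_8) = 16.
b_1 = 12 + 16 = 28

28


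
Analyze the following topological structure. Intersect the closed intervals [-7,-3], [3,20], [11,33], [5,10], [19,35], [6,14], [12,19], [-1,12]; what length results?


Intersection = [max(a_i), min(b_i)] = [19, -3].
Since 19 > -3, the intersection is empty.
Length = 0

0


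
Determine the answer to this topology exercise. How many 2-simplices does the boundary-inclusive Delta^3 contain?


Delta^3 has 3+1 vertices. A 2-face is a choice of 2+1 vertices.
f_2 = C(3+1, 2+1) = C(4,3) = 4

4


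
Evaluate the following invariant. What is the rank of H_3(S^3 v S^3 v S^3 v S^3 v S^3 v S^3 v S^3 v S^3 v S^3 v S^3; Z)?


For a wedge of spheres, H_k (k>0) is free on one generator per sphere of dimension k.
Spheres of dimension 3: count = 10.
b_3 = 10

10


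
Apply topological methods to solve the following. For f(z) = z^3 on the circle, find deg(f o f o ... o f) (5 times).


deg(f) = 3. Degree is multiplicative: deg(f^5) = (deg f)^5.
deg(f^5) = (3)^5 = 243

243


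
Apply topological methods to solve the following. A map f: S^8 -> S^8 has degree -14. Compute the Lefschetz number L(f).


On S^8: L(f) = tr(f_0*) + (-1)^8 tr(f_8*) = 1 + (-1)^8 * deg(f).
L(f) = 1 + (-1)^8 * -14 = 1 + -14 = -13

-13


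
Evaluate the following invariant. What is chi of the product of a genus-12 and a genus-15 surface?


chi(Sigma_12) = 2 - 2*12 = -22
chi(Sigma_15) = 2 - 2*15 = -28
chi(product) = (-22) * (-28) = 616

616


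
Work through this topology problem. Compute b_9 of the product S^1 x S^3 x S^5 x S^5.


Each S^d has Poincare polynomial 1 + t^d.
The product S^1 x S^3 x S^5 x S^5 has Poincare polynomial prod(1+t^d_i).
Expanding: b_0=1, b_1=1, b_3=1, b_4=1, b_5=2, b_6=2, b_8=2, b_9=2, b_10=1, b_11=1, b_13=1, b_14=1.
b_9 = 2

2


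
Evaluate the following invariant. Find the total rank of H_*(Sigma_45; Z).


For Sigma_45: b_0 = 1, b_1 = 2g = 90, b_2 = 1.
Total = 1 + 90 + 1 = 92

92


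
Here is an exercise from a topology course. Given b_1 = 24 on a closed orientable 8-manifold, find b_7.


Poincare duality for closed orientable n-manifolds: b_k = b_{n-k}.
Here n = 8, so b_7 = b_1 = 24

24


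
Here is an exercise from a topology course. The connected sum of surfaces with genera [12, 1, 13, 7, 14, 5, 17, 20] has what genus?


Genus is additive under connected sum of orientable surfaces.
g = 12 + 1 + 13 + 7 + 14 + 5 + 17 + 20 = 89

89


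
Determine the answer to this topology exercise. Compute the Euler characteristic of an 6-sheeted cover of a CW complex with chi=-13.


For a finite covering: chi(E) = (number of sheets) * chi(B).
chi(E) = 6 * (-13) = -78

-78


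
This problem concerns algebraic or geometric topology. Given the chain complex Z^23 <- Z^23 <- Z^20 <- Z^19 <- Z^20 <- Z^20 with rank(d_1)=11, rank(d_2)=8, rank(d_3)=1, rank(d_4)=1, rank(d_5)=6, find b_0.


rank H_k = rank(ker d_k) - rank(im d_{k+1}).
rank(ker d_0) = rank(C_0) - rank(d_0) = 23 - 0 = 23.
rank(im d_{0+1}) = 11.
rank H_0 = 23 - 11 = 12

12


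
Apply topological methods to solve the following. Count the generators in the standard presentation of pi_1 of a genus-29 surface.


Standard presentation: pi_1(Sigma_g) = <a_1,b_1,...,a_g,b_g | [a_1,b_1]...[a_g,b_g] = 1>.
Number of generators = 2g = 2*29 = 58

58


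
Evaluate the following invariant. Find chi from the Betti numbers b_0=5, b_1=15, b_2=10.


chi = sum_k (-1)^k b_k.
= (5) + (-15) + (10)
= 0

0


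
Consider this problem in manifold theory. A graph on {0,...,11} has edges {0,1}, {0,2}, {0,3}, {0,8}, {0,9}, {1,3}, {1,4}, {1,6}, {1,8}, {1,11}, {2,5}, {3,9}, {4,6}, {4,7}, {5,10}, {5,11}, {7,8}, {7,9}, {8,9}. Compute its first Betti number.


b_1 = E - V + (number of components).
E = 19, V = 12, components = 1.
b_1 = 19 - 12 + 1 = 8

8


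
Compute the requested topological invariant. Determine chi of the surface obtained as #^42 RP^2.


For a non-orientable closed surface with k crosscaps: chi = 2 - k.
Here k = 42.
chi = 2 - 42 = -40

-40


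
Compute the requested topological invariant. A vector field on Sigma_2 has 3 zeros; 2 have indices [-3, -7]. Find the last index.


Poincare-Hopf: sum of indices = chi(M).
chi(Sigma_2) = 2 - 2*2 = -2.
Sum of known indices = -10.
x = chi - (sum known) = -2 - (-10) = 8

8


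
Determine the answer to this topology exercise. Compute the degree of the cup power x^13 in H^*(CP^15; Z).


|x| = 2 in H^*(CP^n).
|x^13| = 13 * |x| = 13 * 2 = 26

26


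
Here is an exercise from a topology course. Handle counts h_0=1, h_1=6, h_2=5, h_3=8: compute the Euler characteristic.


Handles of index k contribute (-1)^k to chi (same as CW cells).
chi = (1) + (-6) + (5) + (-8) = -8

-8


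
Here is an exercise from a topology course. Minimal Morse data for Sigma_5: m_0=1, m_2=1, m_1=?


A perfect Morse function has m_k = b_k.
For Sigma_5: b_0=1, b_1=2g=10, b_2=1.
Saddles m_1 = 2g = 10

10


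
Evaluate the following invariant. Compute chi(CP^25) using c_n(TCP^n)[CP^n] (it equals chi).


For any closed oriented manifold, <e(TM),[M]> = chi(M).
chi(CP^25) = 25+1 = 26

26


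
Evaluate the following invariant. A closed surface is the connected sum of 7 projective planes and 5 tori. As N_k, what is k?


Since a >= 1, the sum is non-orientable; each T^2 can be replaced by RP^2 # RP^2 (since T^2#RP^2 = 3RP^2).
Total crosscaps k = 7 + 2*5 = 17.
Check via chi: chi = 7*1 + 5*0 - (7+5-1)*2 = -15 = 2 - k = -15. Consistent.

17


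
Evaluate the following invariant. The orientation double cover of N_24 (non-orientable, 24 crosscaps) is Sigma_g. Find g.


chi(N_24) = 2 - 24 = -22.
Double cover: chi(Sigma_g) = 2 * chi(N_24) = 2*(-22) = -44.
2 - 2g = -44, so g = (2 - (-44))/2 = 46/2 = 23

23


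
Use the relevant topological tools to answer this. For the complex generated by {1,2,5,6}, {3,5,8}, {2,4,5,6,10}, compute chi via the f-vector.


Enumerate all faces; f-vector: f_0=8, f_1=16, f_2=14, f_3=6, f_4=1.
chi = sum (-1)^k f_k = 1

1


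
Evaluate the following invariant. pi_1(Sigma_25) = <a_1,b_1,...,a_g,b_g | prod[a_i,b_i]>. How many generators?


Standard presentation: pi_1(Sigma_g) = <a_1,b_1,...,a_g,b_g | [a_1,b_1]...[a_g,b_g] = 1>.
Number of generators = 2g = 2*25 = 50

50


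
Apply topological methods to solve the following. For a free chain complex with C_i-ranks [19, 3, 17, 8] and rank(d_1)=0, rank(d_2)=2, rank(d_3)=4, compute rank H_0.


rank H_k = rank(ker d_k) - rank(im d_{k+1}).
rank(ker d_0) = rank(C_0) - rank(d_0) = 19 - 0 = 19.
rank(im d_{0+1}) = 0.
rank H_0 = 19 - 0 = 19

19


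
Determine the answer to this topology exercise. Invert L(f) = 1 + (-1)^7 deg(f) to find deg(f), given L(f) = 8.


L(f) = 1 + (-1)^7 deg(f) on S^7.
8 = 1 + (-1)^7 * deg(f)
(-1)^7 * deg(f) = 7
deg(f) = -7

-7


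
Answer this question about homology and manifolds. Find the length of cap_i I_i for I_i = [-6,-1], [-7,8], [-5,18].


Intersection = [max(a_i), min(b_i)] = [-5, -1].
Length = -1 - -5 = 4

4


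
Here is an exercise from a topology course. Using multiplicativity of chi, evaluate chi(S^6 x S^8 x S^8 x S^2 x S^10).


chi is multiplicative: chi(X x Y) = chi(X) chi(Y).
Each even-dim sphere has chi = 2. There are 5 factors.
chi = 2^5 = 32

32


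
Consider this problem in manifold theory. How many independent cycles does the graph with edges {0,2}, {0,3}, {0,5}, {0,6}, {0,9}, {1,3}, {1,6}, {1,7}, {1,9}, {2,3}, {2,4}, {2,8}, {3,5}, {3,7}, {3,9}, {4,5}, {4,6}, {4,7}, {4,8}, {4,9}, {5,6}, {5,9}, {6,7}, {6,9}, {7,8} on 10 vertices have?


b_1 = E - V + (number of components).
E = 25, V = 10, components = 1.
b_1 = 25 - 10 + 1 = 16

16


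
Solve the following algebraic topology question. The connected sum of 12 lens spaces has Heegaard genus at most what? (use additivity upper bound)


Heegaard genus satisfies g(A#B) <= g(A) + g(B).
Each lens space has g = 1.
Upper bound: 12 * 1 = 12

12


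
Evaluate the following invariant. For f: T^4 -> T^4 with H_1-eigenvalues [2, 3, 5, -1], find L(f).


For a torus self-map: L(f) = det(I - A) where A acts on H_1.
L(f) = (1-2) * (1-3) * (1-5) * (1--1) = -1 * -2 * -4 * 2 = -16

-16


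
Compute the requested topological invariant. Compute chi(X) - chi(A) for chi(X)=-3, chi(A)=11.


Relative Euler characteristic: chi(X, A) = chi(X) - chi(A).
= -3 - (11) = -14

-14


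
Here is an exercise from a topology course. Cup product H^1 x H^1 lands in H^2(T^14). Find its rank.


Cup product: H^p x H^q -> H^{p+q}; here p+q = 1+1 = 2.
rank H^k(T^n) = C(n,k).
C(14,2) = 91

91


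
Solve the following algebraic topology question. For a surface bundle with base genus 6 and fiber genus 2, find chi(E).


For a fiber bundle F -> E -> B (with CW structure): chi(E) = chi(B) * chi(F).
chi(Sigma_6) = -10, chi(Sigma_2) = -2.
chi(E) = (-10) * (-2) = 20

20


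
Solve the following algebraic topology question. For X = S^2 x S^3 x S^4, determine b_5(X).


Each S^d has Poincare polynomial 1 + t^d.
The product S^2 x S^3 x S^4 has Poincare polynomial prod(1+t^d_i).
Expanding: b_0=1, b_2=1, b_3=1, b_4=1, b_5=1, b_6=1, b_7=1, b_9=1.
b_5 = 1

1


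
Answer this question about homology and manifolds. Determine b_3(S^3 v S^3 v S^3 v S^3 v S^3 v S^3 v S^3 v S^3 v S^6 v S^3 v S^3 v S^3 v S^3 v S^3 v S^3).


For a wedge of spheres, H_k (k>0) is free on one generator per sphere of dimension k.
Spheres of dimension 3: count = 14.
b_3 = 14

14


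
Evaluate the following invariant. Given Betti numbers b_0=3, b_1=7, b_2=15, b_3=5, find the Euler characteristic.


chi = sum_k (-1)^k b_k.
= (3) + (-7) + (15) + (-5)
= 6

6


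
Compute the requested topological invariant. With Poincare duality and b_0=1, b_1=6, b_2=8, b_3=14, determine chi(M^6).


By Poincare duality b_k = b_{6-k}, so full Betti numbers: b_0=1, b_1=6, b_2=8, b_3=14, b_4=8, b_5=6, b_6=1.
chi = sum (-1)^k b_k = -8

-8


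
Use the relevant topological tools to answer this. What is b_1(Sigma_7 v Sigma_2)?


For a wedge: H_1(A v B) = H_1(A) + H_1(B).
b_1(Sigma_7) = 14, b_1(Sigma_2) = 4.
b_1 = 14 + 4 = 18

18


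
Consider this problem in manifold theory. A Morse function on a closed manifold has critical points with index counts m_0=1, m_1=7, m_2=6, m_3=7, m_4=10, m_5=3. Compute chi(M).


Morse theory: chi(M) = sum_k (-1)^k m_k where m_k = #(index-k critical points).
= (1) + (-7) + (6) + (-7) + (10) + (-3) = 0

0


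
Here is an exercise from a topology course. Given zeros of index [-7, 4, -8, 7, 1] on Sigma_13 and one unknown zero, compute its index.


Poincare-Hopf: sum of indices = chi(M).
chi(Sigma_13) = 2 - 2*13 = -24.
Sum of known indices = -3.
x = chi - (sum known) = -24 - (-3) = -21

-21


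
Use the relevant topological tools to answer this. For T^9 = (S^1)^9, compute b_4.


By the Kunneth formula, b_k(T^n) = C(n,k).
b_4(T^9) = C(9,4).
C(9,4) = 9!/(4!*5!) = 126

126


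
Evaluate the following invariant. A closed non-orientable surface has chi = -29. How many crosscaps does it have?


chi = 2 - k for closed non-orientable surfaces with k crosscaps.
-29 = 2 - k
k = 2 - (-29) = 31

31


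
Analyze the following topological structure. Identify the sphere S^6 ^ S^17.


S^m ^ S^n = S^{m+n}.
k = 6 + 17 = 23

23


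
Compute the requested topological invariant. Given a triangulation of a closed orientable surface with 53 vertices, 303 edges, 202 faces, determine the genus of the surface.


chi = V - E + F = 53 - 303 + 202 = -48
For orientable closed surface: chi = 2 - 2g, so g = (2 - chi)/2.
g = (2 - (-48)) / 2 = 50 / 2 = 25

25


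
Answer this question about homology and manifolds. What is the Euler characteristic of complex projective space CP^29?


CP^29 has one cell in each even dimension 0, 2, ..., 2*29 (29+1 cells total).
All cells are even-dimensional, so chi = number of cells.
chi = 29 + 1 = 30

30


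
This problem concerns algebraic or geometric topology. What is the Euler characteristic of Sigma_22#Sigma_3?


chi(Sigma_22) = 2 - 2*22 = -42
chi(Sigma_3) = 2 - 2*3 = -4
For surfaces: chi(A#B) = chi(A) + chi(B) - 2.
chi = -42 + -4 - 2 = -48

-48


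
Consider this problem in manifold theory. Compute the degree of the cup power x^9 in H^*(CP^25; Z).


|x| = 2 in H^*(CP^n).
|x^9| = 9 * |x| = 9 * 2 = 18

18


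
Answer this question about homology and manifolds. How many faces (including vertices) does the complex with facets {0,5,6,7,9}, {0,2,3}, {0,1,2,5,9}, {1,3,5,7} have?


Each maximal simplex on m vertices has 2^m - 1 nonempty faces.
Take the union (dedupe shared faces).
Total distinct faces = 68

68
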